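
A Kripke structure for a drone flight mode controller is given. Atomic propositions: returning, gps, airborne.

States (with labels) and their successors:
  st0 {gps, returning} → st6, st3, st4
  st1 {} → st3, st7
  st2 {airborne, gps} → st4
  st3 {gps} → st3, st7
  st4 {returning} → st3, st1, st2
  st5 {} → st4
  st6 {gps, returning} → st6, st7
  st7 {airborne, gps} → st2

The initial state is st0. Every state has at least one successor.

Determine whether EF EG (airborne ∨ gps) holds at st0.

States satisfying EG (airborne ∨ gps): {st0, st3, st6}.
States satisfying EF EG (airborne ∨ gps): {st0, st1, st2, st3, st4, st5, st6, st7}.
Some path from st0 reaches a state where EG (airborne ∨ gps) holds.
st0 ∈ Sat(EF EG (airborne ∨ gps)).

Satisfied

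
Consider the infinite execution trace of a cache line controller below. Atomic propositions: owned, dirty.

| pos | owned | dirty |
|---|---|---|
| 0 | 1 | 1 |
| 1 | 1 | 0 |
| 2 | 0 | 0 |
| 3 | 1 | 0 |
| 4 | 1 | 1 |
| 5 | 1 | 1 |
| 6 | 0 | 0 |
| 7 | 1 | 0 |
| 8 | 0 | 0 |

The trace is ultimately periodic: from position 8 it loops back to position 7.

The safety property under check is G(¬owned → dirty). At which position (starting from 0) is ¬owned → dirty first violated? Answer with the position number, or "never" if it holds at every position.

Check ¬owned → dirty at each position in order: 0 ✓, 1 ✓.
At position 2 the labels are {}, so ¬owned → dirty is false there. This is the first violation.

2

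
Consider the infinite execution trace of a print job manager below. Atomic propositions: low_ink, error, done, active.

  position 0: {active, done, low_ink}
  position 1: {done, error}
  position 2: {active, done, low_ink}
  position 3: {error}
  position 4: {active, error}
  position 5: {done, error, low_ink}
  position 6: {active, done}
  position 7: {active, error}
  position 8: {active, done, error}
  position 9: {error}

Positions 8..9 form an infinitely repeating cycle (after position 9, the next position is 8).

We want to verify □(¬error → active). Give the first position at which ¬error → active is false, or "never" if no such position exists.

never

¬error → active holds at every position 0..9, and those are all the positions the trace ever visits, so the invariant □(¬error → active) is never violated.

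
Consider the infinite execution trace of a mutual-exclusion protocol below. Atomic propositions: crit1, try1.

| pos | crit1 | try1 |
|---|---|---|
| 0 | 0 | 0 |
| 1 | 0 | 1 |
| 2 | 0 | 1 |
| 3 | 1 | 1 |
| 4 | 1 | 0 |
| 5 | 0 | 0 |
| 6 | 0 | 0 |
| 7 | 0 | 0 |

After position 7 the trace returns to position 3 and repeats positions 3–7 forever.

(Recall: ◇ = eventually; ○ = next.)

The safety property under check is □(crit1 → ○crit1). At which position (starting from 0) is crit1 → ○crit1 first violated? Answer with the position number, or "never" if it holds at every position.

4

Check crit1 → ○crit1 at each position in order: 0 ✓, 1 ✓, 2 ✓, 3 ✓.
At position 4 the labels are {crit1} and the next position 5 has {}, so crit1 → ○crit1 is false there. This is the first violation.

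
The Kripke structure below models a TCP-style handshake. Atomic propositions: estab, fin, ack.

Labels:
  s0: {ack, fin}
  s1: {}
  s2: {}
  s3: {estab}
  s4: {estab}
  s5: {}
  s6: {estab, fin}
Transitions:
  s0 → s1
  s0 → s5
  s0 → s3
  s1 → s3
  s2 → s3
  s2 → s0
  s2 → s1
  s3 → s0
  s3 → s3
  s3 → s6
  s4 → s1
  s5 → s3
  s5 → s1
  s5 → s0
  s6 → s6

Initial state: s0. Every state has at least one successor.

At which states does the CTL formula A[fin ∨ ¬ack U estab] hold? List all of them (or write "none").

States satisfying fin ∨ ¬ack: {s0, s1, s2, s3, s4, s5, s6}.
States satisfying estab: {s3, s4, s6}.
States satisfying A[fin ∨ ¬ack U estab]: {s1, s3, s4, s6}.

{s1, s3, s4, s6}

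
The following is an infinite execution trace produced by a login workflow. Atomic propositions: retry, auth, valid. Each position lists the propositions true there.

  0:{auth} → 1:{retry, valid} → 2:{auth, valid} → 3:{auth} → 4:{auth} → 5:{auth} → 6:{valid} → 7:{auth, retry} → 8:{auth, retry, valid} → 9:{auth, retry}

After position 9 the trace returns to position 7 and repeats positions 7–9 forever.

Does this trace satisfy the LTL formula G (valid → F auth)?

valid → F auth holds at every position 0..9, and those are all positions ever visited, so G (valid → F auth) holds.
Positions where valid holds: 1, 2, 6, 8.
Check F auth at each: 1→ok, 2→ok, 6→ok, 8→ok.

Yes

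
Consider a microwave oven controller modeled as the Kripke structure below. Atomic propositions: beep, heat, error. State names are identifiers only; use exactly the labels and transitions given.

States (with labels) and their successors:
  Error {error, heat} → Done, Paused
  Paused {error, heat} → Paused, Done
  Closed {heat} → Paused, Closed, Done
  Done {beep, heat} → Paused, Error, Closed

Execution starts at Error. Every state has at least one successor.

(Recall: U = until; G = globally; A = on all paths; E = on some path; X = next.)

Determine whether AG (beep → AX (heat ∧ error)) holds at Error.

No

States satisfying beep → AX (heat ∧ error): {Error, Paused, Closed}.
States satisfying AG (beep → AX (heat ∧ error)): ∅.
Done is reachable from Error and violates beep → AX (heat ∧ error), so AG fails at Error.
Error ∉ Sat(AG (beep → AX (heat ∧ error))).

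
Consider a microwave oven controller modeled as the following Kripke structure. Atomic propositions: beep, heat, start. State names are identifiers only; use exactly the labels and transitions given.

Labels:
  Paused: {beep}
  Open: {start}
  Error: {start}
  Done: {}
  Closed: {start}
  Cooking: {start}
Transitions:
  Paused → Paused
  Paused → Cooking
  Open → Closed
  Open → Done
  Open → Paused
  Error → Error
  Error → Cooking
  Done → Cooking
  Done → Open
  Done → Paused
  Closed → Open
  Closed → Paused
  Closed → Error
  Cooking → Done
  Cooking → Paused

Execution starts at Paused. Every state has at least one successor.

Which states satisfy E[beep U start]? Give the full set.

States satisfying beep: {Paused}.
States satisfying start: {Open, Error, Closed, Cooking}.
States satisfying E[beep U start]: {Paused, Open, Error, Closed, Cooking}.

{Paused, Open, Error, Closed, Cooking}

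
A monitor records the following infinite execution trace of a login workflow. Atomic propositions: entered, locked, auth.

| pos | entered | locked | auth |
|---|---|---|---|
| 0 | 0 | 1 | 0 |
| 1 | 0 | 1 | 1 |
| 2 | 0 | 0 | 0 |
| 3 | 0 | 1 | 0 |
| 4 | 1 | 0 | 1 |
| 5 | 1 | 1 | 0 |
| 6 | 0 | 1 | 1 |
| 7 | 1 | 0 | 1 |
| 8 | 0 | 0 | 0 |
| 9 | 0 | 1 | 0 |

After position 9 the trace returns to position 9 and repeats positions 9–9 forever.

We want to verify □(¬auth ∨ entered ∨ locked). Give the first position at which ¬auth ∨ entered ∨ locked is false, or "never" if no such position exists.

¬auth ∨ entered ∨ locked holds at every position 0..9, and those are all the positions the trace ever visits, so the invariant □(¬auth ∨ entered ∨ locked) is never violated.

never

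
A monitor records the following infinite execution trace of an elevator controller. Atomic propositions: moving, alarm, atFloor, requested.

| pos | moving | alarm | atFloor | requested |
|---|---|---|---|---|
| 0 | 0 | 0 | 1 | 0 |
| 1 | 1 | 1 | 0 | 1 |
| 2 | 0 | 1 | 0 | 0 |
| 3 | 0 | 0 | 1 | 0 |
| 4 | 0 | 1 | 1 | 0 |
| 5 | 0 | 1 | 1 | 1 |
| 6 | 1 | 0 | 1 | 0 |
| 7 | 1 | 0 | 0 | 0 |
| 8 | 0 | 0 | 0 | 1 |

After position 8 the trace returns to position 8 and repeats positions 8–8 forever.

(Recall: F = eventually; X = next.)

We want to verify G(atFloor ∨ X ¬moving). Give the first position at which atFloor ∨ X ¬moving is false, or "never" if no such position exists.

never

atFloor ∨ X ¬moving holds at every position 0..8, and those are all the positions the trace ever visits, so the invariant G(atFloor ∨ X ¬moving) is never violated.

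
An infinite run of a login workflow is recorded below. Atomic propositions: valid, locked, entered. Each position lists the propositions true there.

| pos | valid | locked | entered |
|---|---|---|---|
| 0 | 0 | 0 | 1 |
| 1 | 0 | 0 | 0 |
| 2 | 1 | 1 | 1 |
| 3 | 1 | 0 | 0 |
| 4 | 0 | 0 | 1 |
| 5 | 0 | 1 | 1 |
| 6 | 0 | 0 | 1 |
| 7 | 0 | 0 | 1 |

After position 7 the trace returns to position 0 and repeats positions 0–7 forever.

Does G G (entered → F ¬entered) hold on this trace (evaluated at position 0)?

G (entered → F ¬entered) holds at every position 0..7, and those are all positions ever visited, so G G (entered → F ¬entered) holds.

Yes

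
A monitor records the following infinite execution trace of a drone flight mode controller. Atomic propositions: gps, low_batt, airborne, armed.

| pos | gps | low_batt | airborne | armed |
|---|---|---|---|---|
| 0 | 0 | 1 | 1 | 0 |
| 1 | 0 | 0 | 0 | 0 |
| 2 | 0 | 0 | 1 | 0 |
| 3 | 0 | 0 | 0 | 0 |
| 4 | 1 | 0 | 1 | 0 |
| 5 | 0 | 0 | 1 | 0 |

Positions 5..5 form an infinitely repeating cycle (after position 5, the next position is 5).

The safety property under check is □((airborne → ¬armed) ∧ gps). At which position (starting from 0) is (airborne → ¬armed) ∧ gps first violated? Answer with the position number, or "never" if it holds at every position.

0

At position 0 the labels are {airborne, low_batt}, so (airborne → ¬armed) ∧ gps is false there. This is the first violation.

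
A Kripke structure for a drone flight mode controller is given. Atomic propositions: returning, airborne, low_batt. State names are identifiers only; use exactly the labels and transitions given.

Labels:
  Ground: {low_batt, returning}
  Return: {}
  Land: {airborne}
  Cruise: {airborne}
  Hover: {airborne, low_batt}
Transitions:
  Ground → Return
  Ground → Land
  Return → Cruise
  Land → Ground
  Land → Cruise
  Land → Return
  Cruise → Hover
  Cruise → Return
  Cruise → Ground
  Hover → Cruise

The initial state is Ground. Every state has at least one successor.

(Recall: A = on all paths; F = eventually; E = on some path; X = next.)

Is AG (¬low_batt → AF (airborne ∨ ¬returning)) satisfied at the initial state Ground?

Yes

States satisfying ¬low_batt → AF (airborne ∨ ¬returning): {Ground, Return, Land, Cruise, Hover}.
States satisfying AG (¬low_batt → AF (airborne ∨ ¬returning)): {Ground, Return, Land, Cruise, Hover}.
Every state reachable from Ground satisfies ¬low_batt → AF (airborne ∨ ¬returning).
Ground ∈ Sat(AG (¬low_batt → AF (airborne ∨ ¬returning))).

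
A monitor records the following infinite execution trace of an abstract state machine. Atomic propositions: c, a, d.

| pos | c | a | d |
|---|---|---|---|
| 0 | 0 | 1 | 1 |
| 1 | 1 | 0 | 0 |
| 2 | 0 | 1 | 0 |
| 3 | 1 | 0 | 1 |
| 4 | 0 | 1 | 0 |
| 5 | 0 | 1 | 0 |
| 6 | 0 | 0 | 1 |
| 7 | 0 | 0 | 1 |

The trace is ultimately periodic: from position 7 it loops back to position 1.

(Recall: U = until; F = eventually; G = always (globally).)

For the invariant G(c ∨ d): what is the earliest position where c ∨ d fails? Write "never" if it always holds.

Check c ∨ d at each position in order: 0 ✓, 1 ✓.
At position 2 the labels are {a}, so c ∨ d is false there. This is the first violation.

2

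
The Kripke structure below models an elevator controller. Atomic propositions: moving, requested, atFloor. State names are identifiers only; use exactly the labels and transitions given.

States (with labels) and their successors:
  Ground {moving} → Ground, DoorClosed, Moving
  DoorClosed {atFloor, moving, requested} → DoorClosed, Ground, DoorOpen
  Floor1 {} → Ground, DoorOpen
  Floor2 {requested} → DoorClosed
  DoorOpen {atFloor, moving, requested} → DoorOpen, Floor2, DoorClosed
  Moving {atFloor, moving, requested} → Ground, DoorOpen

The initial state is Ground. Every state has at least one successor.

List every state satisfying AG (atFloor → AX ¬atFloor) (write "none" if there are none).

States satisfying atFloor → AX ¬atFloor: {Ground, Floor1, Floor2}.
States satisfying AG (atFloor → AX ¬atFloor): ∅.

none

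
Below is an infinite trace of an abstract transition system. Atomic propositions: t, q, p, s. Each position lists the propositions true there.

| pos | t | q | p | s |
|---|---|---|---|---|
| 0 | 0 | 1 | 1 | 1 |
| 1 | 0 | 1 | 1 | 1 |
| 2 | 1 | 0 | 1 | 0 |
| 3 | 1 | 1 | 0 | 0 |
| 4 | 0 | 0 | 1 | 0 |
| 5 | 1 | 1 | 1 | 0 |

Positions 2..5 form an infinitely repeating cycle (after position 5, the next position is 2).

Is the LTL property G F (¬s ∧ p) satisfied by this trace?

Satisfied

F (¬s ∧ p) holds at every position 0..5, and those are all positions ever visited, so G F (¬s ∧ p) holds.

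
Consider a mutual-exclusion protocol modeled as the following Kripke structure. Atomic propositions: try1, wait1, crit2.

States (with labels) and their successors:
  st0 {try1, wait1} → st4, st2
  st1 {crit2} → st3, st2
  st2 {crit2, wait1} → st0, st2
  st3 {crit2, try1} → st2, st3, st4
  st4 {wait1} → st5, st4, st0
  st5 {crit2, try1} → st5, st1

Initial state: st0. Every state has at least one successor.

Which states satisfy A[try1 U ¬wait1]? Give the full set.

{st1, st3, st5}

States satisfying try1: {st0, st3, st5}.
States satisfying ¬wait1: {st1, st3, st5}.
States satisfying A[try1 U ¬wait1]: {st1, st3, st5}.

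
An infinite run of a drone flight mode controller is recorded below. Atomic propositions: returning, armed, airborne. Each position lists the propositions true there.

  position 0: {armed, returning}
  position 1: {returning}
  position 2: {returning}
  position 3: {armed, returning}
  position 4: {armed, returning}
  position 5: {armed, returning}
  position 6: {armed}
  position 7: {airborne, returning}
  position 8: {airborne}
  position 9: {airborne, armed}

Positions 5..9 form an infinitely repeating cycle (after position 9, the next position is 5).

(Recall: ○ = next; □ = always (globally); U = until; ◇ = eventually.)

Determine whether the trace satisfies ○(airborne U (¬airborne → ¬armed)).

The position after 0 is 1; airborne U (¬airborne → ¬armed) is true there.

Yes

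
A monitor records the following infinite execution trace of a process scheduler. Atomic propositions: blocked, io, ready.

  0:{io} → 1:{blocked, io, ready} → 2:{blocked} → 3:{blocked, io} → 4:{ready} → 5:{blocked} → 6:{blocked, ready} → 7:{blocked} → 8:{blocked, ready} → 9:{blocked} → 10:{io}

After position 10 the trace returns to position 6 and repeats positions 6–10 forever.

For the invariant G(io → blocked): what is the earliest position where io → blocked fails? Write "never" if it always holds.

0

At position 0 the labels are {io}, so io → blocked is false there. This is the first violation.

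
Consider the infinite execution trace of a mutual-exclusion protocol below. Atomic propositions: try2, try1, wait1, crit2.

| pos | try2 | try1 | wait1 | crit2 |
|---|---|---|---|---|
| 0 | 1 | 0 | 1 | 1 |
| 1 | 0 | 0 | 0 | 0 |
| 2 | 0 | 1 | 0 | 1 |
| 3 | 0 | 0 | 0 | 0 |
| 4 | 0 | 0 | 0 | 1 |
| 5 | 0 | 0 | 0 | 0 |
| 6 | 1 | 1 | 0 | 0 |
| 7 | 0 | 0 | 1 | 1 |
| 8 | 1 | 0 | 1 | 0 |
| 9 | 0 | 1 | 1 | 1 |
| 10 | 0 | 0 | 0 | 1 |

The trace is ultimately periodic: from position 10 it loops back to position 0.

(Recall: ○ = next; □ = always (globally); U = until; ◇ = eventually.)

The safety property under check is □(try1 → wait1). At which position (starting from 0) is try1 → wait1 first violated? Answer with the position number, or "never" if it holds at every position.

Check try1 → wait1 at each position in order: 0 ✓, 1 ✓.
At position 2 the labels are {crit2, try1}, so try1 → wait1 is false there. This is the first violation.

2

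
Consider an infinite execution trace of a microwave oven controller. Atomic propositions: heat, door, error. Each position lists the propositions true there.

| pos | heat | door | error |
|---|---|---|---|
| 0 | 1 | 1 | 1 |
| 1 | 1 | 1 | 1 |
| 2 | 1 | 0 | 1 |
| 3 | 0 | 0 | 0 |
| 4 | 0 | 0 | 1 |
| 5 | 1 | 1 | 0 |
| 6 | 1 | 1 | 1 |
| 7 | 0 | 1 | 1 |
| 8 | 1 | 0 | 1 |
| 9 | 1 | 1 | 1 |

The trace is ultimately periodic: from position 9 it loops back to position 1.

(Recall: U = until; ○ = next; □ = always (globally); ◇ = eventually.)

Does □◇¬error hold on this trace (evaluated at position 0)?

◇¬error holds at every position 0..9, and those are all positions ever visited, so □◇¬error holds.

Satisfied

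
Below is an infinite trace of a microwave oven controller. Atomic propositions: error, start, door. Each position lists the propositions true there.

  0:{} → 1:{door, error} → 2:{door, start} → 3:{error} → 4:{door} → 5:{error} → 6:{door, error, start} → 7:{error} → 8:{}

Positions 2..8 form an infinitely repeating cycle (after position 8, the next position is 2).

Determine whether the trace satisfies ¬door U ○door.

Walking from position 0: ○door first holds at position 0, and ¬door holds at every earlier position along the way, so ¬door U ○door holds.

Yes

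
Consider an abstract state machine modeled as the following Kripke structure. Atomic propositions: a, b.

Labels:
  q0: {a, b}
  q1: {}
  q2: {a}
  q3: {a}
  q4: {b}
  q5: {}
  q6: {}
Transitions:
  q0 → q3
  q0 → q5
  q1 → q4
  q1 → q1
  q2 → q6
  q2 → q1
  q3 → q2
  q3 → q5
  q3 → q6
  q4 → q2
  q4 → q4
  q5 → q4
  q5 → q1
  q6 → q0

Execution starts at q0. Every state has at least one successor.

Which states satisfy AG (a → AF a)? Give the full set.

{q0, q1, q2, q3, q4, q5, q6}

States satisfying a → AF a: {q0, q1, q2, q3, q4, q5, q6}.
States satisfying AG (a → AF a): {q0, q1, q2, q3, q4, q5, q6}.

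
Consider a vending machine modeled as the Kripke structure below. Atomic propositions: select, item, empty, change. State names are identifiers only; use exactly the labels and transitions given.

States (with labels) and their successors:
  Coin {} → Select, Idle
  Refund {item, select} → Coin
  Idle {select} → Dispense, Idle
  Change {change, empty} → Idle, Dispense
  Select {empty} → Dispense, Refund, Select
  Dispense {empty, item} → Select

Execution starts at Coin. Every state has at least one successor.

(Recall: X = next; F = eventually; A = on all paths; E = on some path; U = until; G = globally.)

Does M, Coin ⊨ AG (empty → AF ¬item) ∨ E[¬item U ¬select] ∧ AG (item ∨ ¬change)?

States satisfying empty → AF ¬item: {Coin, Refund, Idle, Change, Select, Dispense}.
States satisfying AG (empty → AF ¬item): {Coin, Refund, Idle, Change, Select, Dispense}.
States satisfying ¬item: {Coin, Idle, Change, Select}.
States satisfying ¬select: {Coin, Change, Select, Dispense}.
States satisfying E[¬item U ¬select]: {Coin, Idle, Change, Select, Dispense}.
States satisfying item ∨ ¬change: {Coin, Refund, Idle, Select, Dispense}.
States satisfying AG (item ∨ ¬change): {Coin, Refund, Idle, Select, Dispense}.
States satisfying E[¬item U ¬select] ∧ AG (item ∨ ¬change): {Coin, Idle, Select, Dispense}.
States satisfying AG (empty → AF ¬item) ∨ E[¬item U ¬select] ∧ AG (item ∨ ¬change): {Coin, Refund, Idle, Change, Select, Dispense}.
Coin ∈ Sat(AG (empty → AF ¬item) ∨ E[¬item U ¬select] ∧ AG (item ∨ ¬change)).

Holds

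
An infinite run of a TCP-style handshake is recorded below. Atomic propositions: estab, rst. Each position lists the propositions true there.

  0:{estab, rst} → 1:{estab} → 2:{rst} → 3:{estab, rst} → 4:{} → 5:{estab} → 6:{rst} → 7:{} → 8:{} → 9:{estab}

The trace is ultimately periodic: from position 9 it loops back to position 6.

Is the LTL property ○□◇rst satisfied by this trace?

Satisfied

The position after 0 is 1; □◇rst is true there.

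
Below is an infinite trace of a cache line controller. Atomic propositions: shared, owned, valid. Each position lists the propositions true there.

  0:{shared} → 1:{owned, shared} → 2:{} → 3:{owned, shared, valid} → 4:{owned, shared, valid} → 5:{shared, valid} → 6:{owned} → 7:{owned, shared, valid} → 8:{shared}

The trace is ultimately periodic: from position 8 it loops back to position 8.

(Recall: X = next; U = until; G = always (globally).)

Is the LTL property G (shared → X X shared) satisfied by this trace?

Does not hold

shared → X X shared must hold at every position from 0 onward. It fails at position 0, so G (shared → X X shared) is false.
Positions where shared holds: 0, 1, 3, 4, 5, 7, 8.
Check X X shared at each: 0→fails, 1→ok, 3→ok, 4→fails, 5→ok, 7→ok, 8→ok.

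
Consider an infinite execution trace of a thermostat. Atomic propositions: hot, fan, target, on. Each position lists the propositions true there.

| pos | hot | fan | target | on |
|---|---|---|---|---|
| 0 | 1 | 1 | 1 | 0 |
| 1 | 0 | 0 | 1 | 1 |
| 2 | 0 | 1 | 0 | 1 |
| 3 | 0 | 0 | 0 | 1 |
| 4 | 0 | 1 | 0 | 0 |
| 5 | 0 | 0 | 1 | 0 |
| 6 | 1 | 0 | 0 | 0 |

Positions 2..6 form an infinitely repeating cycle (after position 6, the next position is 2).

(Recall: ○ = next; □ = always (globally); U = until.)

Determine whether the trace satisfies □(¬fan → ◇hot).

Satisfied

¬fan → ◇hot holds at every position 0..6, and those are all positions ever visited, so □(¬fan → ◇hot) holds.
Positions where ¬fan holds: 1, 3, 5, 6.
Check ◇hot at each: 1→ok, 3→ok, 5→ok, 6→ok.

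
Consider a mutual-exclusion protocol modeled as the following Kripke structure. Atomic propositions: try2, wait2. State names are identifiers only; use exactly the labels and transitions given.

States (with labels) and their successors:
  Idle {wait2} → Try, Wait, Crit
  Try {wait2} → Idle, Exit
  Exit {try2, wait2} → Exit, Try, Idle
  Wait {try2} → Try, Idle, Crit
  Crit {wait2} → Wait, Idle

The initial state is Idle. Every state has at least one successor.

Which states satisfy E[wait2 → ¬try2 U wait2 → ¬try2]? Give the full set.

States satisfying wait2 → ¬try2: {Idle, Try, Wait, Crit}.
States satisfying E[wait2 → ¬try2 U wait2 → ¬try2]: {Idle, Try, Wait, Crit}.

{Idle, Try, Wait, Crit}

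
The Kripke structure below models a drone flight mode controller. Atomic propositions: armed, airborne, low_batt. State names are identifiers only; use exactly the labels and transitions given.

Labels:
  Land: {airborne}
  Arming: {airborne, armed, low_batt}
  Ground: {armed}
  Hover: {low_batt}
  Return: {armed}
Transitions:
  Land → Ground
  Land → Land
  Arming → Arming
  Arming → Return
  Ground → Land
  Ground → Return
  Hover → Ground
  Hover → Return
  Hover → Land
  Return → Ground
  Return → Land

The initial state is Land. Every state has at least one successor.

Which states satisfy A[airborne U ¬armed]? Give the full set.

{Land, Hover}

States satisfying airborne: {Land, Arming}.
States satisfying ¬armed: {Land, Hover}.
States satisfying A[airborne U ¬armed]: {Land, Hover}.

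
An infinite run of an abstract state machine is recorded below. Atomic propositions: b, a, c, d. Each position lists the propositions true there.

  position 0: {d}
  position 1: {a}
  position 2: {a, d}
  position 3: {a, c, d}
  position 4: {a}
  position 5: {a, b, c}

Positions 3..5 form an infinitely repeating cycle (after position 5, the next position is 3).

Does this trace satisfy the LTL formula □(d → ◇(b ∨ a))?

Holds

d → ◇(b ∨ a) holds at every position 0..5, and those are all positions ever visited, so □(d → ◇(b ∨ a)) holds.
Positions where d holds: 0, 2, 3.
Check ◇(b ∨ a) at each: 0→ok, 2→ok, 3→ok.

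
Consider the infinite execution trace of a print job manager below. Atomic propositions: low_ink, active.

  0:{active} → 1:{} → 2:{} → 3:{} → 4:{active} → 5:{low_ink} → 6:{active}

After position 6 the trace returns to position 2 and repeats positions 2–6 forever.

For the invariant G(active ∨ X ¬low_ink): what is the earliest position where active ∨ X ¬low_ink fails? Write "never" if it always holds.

never

active ∨ X ¬low_ink holds at every position 0..6, and those are all the positions the trace ever visits, so the invariant G(active ∨ X ¬low_ink) is never violated.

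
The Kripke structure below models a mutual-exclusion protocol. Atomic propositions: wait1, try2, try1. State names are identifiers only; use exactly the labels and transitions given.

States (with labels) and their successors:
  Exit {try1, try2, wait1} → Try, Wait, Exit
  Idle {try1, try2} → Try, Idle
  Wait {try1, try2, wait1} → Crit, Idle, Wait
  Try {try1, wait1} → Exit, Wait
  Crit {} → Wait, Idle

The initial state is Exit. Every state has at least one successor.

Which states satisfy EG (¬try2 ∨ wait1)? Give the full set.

States satisfying ¬try2 ∨ wait1: {Exit, Wait, Try, Crit}.
States satisfying EG (¬try2 ∨ wait1): {Exit, Wait, Try, Crit}.

{Exit, Wait, Try, Crit}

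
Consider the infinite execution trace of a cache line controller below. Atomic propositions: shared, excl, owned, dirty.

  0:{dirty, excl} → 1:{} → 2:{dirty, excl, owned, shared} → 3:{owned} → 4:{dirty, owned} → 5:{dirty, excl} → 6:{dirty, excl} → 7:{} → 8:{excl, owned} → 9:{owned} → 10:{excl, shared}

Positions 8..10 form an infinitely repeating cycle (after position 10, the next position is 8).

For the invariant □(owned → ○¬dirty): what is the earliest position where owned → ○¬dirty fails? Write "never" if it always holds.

3

Check owned → ○¬dirty at each position in order: 0 ✓, 1 ✓, 2 ✓.
At position 3 the labels are {owned} and the next position 4 has {dirty, owned}, so owned → ○¬dirty is false there. This is the first violation.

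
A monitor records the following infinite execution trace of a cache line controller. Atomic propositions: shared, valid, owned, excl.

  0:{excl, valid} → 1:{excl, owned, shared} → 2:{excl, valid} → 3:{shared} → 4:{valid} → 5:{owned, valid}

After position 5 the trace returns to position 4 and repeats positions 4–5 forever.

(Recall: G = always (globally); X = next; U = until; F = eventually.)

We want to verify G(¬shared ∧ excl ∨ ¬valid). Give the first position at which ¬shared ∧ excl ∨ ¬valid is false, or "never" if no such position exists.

Check ¬shared ∧ excl ∨ ¬valid at each position in order: 0 ✓, 1 ✓, 2 ✓, 3 ✓.
At position 4 the labels are {valid}, so ¬shared ∧ excl ∨ ¬valid is false there. This is the first violation.

4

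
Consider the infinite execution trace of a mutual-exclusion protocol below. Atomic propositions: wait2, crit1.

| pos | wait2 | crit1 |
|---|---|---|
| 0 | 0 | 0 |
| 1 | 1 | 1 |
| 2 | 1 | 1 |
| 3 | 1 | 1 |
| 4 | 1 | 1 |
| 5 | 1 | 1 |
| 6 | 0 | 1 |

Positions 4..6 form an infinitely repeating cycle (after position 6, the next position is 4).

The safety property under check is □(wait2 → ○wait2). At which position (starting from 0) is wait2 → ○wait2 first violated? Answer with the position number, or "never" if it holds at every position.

5

Check wait2 → ○wait2 at each position in order: 0 ✓, 1 ✓, 2 ✓, 3 ✓, 4 ✓.
At position 5 the labels are {crit1, wait2} and the next position 6 has {crit1}, so wait2 → ○wait2 is false there. This is the first violation.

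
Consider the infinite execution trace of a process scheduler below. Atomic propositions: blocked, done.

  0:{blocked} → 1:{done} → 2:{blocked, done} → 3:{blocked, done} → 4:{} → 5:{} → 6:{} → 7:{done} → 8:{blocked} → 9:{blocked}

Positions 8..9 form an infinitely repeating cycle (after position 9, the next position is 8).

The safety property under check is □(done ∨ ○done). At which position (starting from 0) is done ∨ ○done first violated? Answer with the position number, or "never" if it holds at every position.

4

Check done ∨ ○done at each position in order: 0 ✓, 1 ✓, 2 ✓, 3 ✓.
At position 4 the labels are {} and the next position 5 has {}, so done ∨ ○done is false there. This is the first violation.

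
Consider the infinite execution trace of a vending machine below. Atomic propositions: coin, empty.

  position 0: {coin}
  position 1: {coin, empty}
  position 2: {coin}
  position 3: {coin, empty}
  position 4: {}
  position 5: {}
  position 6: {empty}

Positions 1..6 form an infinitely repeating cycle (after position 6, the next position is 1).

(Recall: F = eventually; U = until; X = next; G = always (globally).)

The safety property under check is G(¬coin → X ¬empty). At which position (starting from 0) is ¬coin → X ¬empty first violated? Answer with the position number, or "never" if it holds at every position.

5

Check ¬coin → X ¬empty at each position in order: 0 ✓, 1 ✓, 2 ✓, 3 ✓, 4 ✓.
At position 5 the labels are {} and the next position 6 has {empty}, so ¬coin → X ¬empty is false there. This is the first violation.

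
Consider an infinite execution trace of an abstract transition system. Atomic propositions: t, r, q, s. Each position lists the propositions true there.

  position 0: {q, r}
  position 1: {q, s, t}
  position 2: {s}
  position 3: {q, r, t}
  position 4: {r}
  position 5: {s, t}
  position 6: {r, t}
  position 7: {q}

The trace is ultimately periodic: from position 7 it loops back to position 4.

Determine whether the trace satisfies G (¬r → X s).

¬r → X s must hold at every position from 0 onward. It fails at position 2, so G (¬r → X s) is false.
Positions where ¬r holds: 1, 2, 5, 7.
Check X s at each: 1→ok, 2→fails, 5→fails, 7→fails.

No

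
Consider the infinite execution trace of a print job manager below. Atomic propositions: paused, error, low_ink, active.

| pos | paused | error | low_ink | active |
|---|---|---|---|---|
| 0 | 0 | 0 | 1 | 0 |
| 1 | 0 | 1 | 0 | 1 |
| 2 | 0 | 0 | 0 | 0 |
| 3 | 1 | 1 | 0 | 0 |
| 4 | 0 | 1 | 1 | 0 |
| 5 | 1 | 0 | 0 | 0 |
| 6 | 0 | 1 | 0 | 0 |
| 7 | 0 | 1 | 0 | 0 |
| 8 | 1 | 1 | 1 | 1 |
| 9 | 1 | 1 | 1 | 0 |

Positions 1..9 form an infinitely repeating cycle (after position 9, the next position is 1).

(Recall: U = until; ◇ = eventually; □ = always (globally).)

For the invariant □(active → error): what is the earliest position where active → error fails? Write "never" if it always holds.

active → error holds at every position 0..9, and those are all the positions the trace ever visits, so the invariant □(active → error) is never violated.

never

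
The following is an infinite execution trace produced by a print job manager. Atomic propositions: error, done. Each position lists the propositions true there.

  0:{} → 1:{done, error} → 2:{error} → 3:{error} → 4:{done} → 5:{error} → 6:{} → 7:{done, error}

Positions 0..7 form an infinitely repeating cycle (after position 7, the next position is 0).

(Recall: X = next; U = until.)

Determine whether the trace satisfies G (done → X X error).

No

done → X X error must hold at every position from 0 onward. It fails at position 4, so G (done → X X error) is false.
Positions where done holds: 1, 4, 7.
Check X X error at each: 1→ok, 4→fails, 7→ok.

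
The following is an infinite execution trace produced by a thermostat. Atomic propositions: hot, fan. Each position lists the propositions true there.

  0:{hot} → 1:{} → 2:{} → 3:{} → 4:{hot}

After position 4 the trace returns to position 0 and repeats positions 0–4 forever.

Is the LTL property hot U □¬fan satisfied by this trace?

Satisfied

Walking from position 0: □¬fan first holds at position 0, and hot holds at every earlier position along the way, so hot U □¬fan holds.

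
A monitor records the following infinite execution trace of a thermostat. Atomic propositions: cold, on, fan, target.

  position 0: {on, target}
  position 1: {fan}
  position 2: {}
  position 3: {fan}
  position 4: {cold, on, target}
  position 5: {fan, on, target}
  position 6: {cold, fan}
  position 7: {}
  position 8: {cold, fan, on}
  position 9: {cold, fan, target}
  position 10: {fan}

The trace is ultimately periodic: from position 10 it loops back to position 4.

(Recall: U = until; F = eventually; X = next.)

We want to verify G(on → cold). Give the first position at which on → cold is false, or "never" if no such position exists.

0

At position 0 the labels are {on, target}, so on → cold is false there. This is the first violation.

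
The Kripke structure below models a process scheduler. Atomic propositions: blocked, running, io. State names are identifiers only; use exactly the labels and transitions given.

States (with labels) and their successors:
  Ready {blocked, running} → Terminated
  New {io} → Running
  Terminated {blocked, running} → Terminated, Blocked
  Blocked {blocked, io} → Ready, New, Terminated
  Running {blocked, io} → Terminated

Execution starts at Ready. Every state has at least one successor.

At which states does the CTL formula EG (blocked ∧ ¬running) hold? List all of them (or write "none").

States satisfying blocked ∧ ¬running: {Blocked, Running}.
States satisfying EG (blocked ∧ ¬running): ∅.

none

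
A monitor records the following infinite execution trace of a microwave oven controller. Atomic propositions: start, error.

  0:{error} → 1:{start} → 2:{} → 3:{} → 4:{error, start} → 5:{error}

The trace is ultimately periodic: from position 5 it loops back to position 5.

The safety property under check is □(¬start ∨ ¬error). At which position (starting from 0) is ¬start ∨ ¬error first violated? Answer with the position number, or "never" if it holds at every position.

4

Check ¬start ∨ ¬error at each position in order: 0 ✓, 1 ✓, 2 ✓, 3 ✓.
At position 4 the labels are {error, start}, so ¬start ∨ ¬error is false there. This is the first violation.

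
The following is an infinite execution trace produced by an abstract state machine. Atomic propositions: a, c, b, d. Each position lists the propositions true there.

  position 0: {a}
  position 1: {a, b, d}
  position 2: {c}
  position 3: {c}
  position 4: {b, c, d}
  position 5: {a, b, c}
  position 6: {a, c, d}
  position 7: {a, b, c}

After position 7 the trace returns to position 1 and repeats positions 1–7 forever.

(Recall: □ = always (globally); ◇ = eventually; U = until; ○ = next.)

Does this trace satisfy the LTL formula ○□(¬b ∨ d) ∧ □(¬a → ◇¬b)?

Violated

The position after 0 is 1; □(¬b ∨ d) is false there.
¬a → ◇¬b holds at every position 0..7, and those are all positions ever visited, so □(¬a → ◇¬b) holds.
Positions where ¬a holds: 2, 3, 4.
Check ◇¬b at each: 2→ok, 3→ok, 4→ok.
At position 0: ○□(¬b ∨ d) is false; □(¬a → ◇¬b) is true; so ○□(¬b ∨ d) ∧ □(¬a → ◇¬b) is false.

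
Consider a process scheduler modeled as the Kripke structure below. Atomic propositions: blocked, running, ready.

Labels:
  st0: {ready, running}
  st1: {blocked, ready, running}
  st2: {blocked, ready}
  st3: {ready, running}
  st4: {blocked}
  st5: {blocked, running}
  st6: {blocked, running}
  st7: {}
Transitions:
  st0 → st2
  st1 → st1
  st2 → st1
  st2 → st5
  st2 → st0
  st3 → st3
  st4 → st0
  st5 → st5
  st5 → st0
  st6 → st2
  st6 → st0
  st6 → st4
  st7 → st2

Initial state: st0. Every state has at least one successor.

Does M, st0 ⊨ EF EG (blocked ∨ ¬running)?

Holds

States satisfying EG (blocked ∨ ¬running): {st1, st2, st5, st6, st7}.
States satisfying EF EG (blocked ∨ ¬running): {st0, st1, st2, st4, st5, st6, st7}.
Some path from st0 reaches a state where EG (blocked ∨ ¬running) holds.
st0 ∈ Sat(EF EG (blocked ∨ ¬running)).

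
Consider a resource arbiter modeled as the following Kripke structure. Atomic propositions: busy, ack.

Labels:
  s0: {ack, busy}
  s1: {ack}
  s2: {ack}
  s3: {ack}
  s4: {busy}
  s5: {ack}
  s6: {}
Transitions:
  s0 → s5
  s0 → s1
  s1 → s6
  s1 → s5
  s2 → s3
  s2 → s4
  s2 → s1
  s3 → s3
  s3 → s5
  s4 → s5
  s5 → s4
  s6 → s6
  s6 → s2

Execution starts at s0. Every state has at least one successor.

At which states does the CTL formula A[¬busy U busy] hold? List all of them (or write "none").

{s0, s4, s5}

States satisfying ¬busy: {s1, s2, s3, s5, s6}.
States satisfying busy: {s0, s4}.
States satisfying A[¬busy U busy]: {s0, s4, s5}.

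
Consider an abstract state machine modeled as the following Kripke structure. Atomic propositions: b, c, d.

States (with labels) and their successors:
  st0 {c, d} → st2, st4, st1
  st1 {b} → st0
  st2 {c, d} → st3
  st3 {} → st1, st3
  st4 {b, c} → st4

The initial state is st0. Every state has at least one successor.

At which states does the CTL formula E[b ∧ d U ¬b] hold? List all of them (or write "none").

{st0, st2, st3}

States satisfying b ∧ d: ∅.
States satisfying ¬b: {st0, st2, st3}.
States satisfying E[b ∧ d U ¬b]: {st0, st2, st3}.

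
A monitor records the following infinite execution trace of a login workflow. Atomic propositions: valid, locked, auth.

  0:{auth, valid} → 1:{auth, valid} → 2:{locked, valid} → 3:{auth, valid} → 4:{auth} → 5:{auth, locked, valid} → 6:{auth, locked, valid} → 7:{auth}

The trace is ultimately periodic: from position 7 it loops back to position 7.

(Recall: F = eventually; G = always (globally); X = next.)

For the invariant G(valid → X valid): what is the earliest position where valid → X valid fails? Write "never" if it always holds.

3

Check valid → X valid at each position in order: 0 ✓, 1 ✓, 2 ✓.
At position 3 the labels are {auth, valid} and the next position 4 has {auth}, so valid → X valid is false there. This is the first violation.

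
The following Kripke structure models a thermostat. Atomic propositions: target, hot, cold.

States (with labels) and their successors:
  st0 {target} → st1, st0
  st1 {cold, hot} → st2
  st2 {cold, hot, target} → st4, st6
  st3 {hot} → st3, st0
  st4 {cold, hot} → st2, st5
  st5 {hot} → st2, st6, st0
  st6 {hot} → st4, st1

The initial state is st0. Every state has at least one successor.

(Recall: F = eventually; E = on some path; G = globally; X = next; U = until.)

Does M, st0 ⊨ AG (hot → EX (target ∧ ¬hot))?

States satisfying hot → EX (target ∧ ¬hot): {st0, st3, st5}.
States satisfying AG (hot → EX (target ∧ ¬hot)): ∅.
st1 is reachable from st0 and violates hot → EX (target ∧ ¬hot), so AG fails at st0.
st0 ∉ Sat(AG (hot → EX (target ∧ ¬hot))).

Does not hold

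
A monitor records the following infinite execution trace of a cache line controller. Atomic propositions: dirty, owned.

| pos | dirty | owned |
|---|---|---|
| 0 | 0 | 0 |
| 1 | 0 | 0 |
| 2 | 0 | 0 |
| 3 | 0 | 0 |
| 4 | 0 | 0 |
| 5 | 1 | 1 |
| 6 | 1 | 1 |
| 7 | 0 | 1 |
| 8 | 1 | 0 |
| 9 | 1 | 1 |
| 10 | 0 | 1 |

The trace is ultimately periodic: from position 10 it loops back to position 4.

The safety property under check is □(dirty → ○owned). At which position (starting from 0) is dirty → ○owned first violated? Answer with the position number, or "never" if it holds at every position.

dirty → ○owned holds at every position 0..10, and those are all the positions the trace ever visits, so the invariant □(dirty → ○owned) is never violated.

never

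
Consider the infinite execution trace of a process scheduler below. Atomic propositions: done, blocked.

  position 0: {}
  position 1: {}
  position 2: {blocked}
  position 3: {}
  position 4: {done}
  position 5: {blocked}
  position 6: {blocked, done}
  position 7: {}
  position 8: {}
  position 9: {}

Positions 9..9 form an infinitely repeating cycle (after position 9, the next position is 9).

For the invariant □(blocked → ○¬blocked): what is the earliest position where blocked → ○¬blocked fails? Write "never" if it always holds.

Check blocked → ○¬blocked at each position in order: 0 ✓, 1 ✓, 2 ✓, 3 ✓, 4 ✓.
At position 5 the labels are {blocked} and the next position 6 has {blocked, done}, so blocked → ○¬blocked is false there. This is the first violation.

5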